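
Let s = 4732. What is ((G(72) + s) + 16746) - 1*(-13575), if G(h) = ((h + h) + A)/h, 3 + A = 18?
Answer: 841325/24 ≈ 35055.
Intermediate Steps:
A = 15 (A = -3 + 18 = 15)
G(h) = (15 + 2*h)/h (G(h) = ((h + h) + 15)/h = (2*h + 15)/h = (15 + 2*h)/h)
((G(72) + s) + 16746) - 1*(-13575) = (((2 + 15/72) + 4732) + 16746) - 1*(-13575) = (((2 + 15*(1/72)) + 4732) + 16746) + 13575 = (((2 + 5/24) + 4732) + 16746) + 13575 = ((53/24 + 4732) + 16746) + 13575 = (113621/24 + 16746) + 13575 = 515525/24 + 13575 = 841325/24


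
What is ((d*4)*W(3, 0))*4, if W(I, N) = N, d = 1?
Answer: 0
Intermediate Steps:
((d*4)*W(3, 0))*4 = ((1*4)*0)*4 = (4*0)*4 = 0*4 = 0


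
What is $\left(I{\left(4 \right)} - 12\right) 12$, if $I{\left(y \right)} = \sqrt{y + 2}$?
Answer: $-144 + 12 \sqrt{6} \approx -114.61$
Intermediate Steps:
$I{\left(y \right)} = \sqrt{2 + y}$
$\left(I{\left(4 \right)} - 12\right) 12 = \left(\sqrt{2 + 4} - 12\right) 12 = \left(\sqrt{6} - 12\right) 12 = \left(-12 + \sqrt{6}\right) 12 = -144 + 12 \sqrt{6}$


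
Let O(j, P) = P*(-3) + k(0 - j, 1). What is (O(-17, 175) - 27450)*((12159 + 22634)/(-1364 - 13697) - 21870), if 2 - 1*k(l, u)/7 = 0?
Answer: 9210880828343/15061 ≈ 6.1157e+8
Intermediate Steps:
k(l, u) = 14 (k(l, u) = 14 - 7*0 = 14 + 0 = 14)
O(j, P) = 14 - 3*P (O(j, P) = P*(-3) + 14 = -3*P + 14 = 14 - 3*P)
(O(-17, 175) - 27450)*((12159 + 22634)/(-1364 - 13697) - 21870) = ((14 - 3*175) - 27450)*((12159 + 22634)/(-1364 - 13697) - 21870) = ((14 - 525) - 27450)*(34793/(-15061) - 21870) = (-511 - 27450)*(34793*(-1/15061) - 21870) = -27961*(-34793/15061 - 21870) = -27961*(-329418863/15061) = 9210880828343/15061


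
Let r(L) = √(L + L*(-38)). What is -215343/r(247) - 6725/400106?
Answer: -6725/400106 + 215343*I*√9139/9139 ≈ -0.016808 + 2252.6*I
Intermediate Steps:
r(L) = √37*√(-L) (r(L) = √(L - 38*L) = √(-37*L) = √37*√(-L))
-215343/r(247) - 6725/400106 = -215343*(-I*√9139/9139) - 6725/400106 = -(-215343)*I*√9139/9139 - 6725/400106 = 215343*I*√9139/9139 - 6725/400106 = -6725/400106 + 215343*I*√9139/9139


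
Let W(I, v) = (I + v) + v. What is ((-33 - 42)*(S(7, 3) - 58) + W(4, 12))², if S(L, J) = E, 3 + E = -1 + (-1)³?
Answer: 22591009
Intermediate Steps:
E = -5 (E = -3 + (-1 + (-1)³) = -3 + (-1 - 1) = -3 - 2 = -5)
W(I, v) = I + 2*v
S(L, J) = -5
((-33 - 42)*(S(7, 3) - 58) + W(4, 12))² = ((-33 - 42)*(-5 - 58) + (4 + 2*12))² = (-75*(-63) + (4 + 24))² = (4725 + 28)² = 4753² = 22591009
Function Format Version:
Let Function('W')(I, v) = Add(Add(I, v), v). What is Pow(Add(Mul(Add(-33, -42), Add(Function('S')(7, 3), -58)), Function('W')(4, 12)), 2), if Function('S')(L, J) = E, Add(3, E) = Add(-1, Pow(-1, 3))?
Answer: 22591009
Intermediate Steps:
E = -5 (E = Add(-3, Add(-1, Pow(-1, 3))) = Add(-3, Add(-1, -1)) = Add(-3, -2) = -5)
Function('W')(I, v) = Add(I, Mul(2, v))
Function('S')(L, J) = -5
Pow(Add(Mul(Add(-33, -42), Add(Function('S')(7, 3), -58)), Function('W')(4, 12)), 2) = Pow(Add(Mul(Add(-33, -42), Add(-5, -58)), Add(4, Mul(2, 12))), 2) = Pow(Add(Mul(-75, -63), Add(4, 24)), 2) = Pow(Add(4725, 28), 2) = Pow(4753, 2) = 22591009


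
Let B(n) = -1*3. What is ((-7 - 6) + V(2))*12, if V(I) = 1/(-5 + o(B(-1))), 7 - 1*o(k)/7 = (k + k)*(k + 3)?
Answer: -1713/11 ≈ -155.73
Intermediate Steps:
B(n) = -3
o(k) = 49 - 14*k*(3 + k) (o(k) = 49 - 7*(k + k)*(k + 3) = 49 - 7*2*k*(3 + k) = 49 - 14*k*(3 + k))
V(I) = 1/44 (V(I) = 1/(-5 + (49 - 42*(-3) - 14*(-3)²)) = 1/(-5 + (49 + 126 - 14*9)) = 1/(-5 + (49 + 126 - 126)) = 1/(-5 + 49) = 1/44)
((-7 - 6) + V(2))*12 = ((-7 - 6) + 1/44)*12 = (-13 + 1/44)*12 = -571/44*12 = -1713/11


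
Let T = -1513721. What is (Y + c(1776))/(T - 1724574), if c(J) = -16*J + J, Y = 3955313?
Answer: -3928673/3238295 ≈ -1.2132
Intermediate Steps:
c(J) = -15*J
(Y + c(1776))/(T - 1724574) = (3955313 - 15*1776)/(-1513721 - 1724574) = (3955313 - 26640)/(-3238295) = 3928673*(-1/3238295) = -3928673/3238295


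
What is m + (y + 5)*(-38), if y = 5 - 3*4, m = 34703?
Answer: 34779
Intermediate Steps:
y = -7 (y = 5 - 12 = -7)
m + (y + 5)*(-38) = 34703 + (-7 + 5)*(-38) = 34703 - 2*(-38) = 34703 + 76 = 34779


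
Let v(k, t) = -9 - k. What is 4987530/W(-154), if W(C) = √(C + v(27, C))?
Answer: -498753*I*√190/19 ≈ -3.6183e+5*I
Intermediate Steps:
W(C) = √(-36 + C) (W(C) = √(C + (-9 - 1*27)) = √(C + (-9 - 27)) = √(C - 36) = √(-36 + C))
4987530/W(-154) = 4987530/(√(-36 - 154)) = 4987530/(√(-190)) = 4987530/((I*√190)) = 4987530*(-I*√190/190) = -498753*I*√190/19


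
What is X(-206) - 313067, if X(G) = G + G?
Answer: -313479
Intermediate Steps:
X(G) = 2*G
X(-206) - 313067 = 2*(-206) - 313067 = -412 - 313067 = -313479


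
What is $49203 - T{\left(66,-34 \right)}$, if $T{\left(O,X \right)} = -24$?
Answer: $49227$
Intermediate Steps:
$49203 - T{\left(66,-34 \right)} = 49203 - -24 = 49203 + 24 = 49227$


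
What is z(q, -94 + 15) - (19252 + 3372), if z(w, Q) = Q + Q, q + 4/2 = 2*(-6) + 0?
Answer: -22782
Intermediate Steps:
q = -14 (q = -2 + (2*(-6) + 0) = -2 + (-12 + 0) = -2 - 12 = -14)
z(w, Q) = 2*Q
z(q, -94 + 15) - (19252 + 3372) = 2*(-94 + 15) - (19252 + 3372) = 2*(-79) - 1*22624 = -158 - 22624 = -22782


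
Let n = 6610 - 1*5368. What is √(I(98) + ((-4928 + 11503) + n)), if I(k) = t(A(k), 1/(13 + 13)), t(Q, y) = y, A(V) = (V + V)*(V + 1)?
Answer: 19*√14638/26 ≈ 88.414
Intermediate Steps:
n = 1242 (n = 6610 - 5368 = 1242)
A(V) = 2*V*(1 + V) (A(V) = (2*V)*(1 + V) = 2*V*(1 + V))
I(k) = 1/26 (I(k) = 1/(13 + 13) = 1/26)
√(I(98) + ((-4928 + 11503) + n)) = √(1/26 + ((-4928 + 11503) + 1242)) = √(1/26 + (6575 + 1242)) = √(1/26 + 7817) = √(203243/26) = 19*√14638/26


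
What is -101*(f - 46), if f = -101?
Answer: 14847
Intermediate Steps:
-101*(f - 46) = -101*(-101 - 46) = -101*(-147) = 14847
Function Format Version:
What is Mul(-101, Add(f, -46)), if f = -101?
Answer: 14847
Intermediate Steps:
Mul(-101, Add(f, -46)) = Mul(-101, Add(-101, -46)) = Mul(-101, -147) = 14847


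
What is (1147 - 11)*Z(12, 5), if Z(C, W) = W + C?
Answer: 19312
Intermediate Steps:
Z(C, W) = C + W
(1147 - 11)*Z(12, 5) = (1147 - 11)*(12 + 5) = 1136*17 = 19312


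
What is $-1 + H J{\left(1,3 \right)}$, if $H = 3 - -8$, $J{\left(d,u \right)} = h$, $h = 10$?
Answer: $109$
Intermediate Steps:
$J{\left(d,u \right)} = 10$
$H = 11$ ($H = 3 + 8 = 11$)
$-1 + H J{\left(1,3 \right)} = -1 + 11 \cdot 10 = -1 + 110 = 109$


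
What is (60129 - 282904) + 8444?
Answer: -214331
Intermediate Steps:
(60129 - 282904) + 8444 = -222775 + 8444 = -214331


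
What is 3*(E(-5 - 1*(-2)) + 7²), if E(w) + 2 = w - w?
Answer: 141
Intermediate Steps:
E(w) = -2 (E(w) = -2 + (w - w) = -2 + 0 = -2)
3*(E(-5 - 1*(-2)) + 7²) = 3*(-2 + 7²) = 3*(-2 + 49) = 3*47 = 141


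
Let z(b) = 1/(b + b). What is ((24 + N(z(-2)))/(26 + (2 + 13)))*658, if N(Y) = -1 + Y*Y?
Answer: 2961/8 ≈ 370.13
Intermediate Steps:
z(b) = 1/(2*b)
N(Y) = -1 + Y**2
((24 + N(z(-2)))/(26 + (2 + 13)))*658 = ((24 + (-1 + ((1/2)/(-2))**2))/(26 + (2 + 13)))*658 = ((24 + (-1 + ((1/2)*(-1/2))**2))/(26 + 15))*658 = ((24 + (-1 + (-1/4)**2))/41)*658 = ((24 + (-1 + 1/16))*(1/41))*658 = ((24 - 15/16)*(1/41))*658 = ((369/16)*(1/41))*658 = (9/16)*658 = 2961/8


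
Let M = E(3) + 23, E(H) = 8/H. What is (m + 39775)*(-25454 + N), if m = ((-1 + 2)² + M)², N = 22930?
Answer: -919682500/9 ≈ -1.0219e+8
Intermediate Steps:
M = 77/3 (M = 8/3 + 23 = 77/3 ≈ 25.667)
m = 6400/9 (m = ((-1 + 2)² + 77/3)² = (1² + 77/3)² = (1 + 77/3)² = (80/3)² = 6400/9 ≈ 711.11)
(m + 39775)*(-25454 + N) = (6400/9 + 39775)*(-25454 + 22930) = (364375/9)*(-2524) = -919682500/9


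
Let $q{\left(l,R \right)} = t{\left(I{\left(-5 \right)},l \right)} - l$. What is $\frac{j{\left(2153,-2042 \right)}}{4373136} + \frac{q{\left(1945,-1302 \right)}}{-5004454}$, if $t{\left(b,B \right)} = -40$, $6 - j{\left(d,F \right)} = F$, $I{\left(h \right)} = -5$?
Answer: $\frac{1183112297}{1367822371734} \approx 0.00086496$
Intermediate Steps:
$j{\left(d,F \right)} = 6 - F$
$q{\left(l,R \right)} = -40 - l$
$\frac{j{\left(2153,-2042 \right)}}{4373136} + \frac{q{\left(1945,-1302 \right)}}{-5004454} = \frac{6 - -2042}{4373136} + \frac{-40 - 1945}{-5004454} = \left(6 + 2042\right) \frac{1}{4373136} + \left(-40 - 1945\right) \left(- \frac{1}{5004454}\right) = 2048 \cdot \frac{1}{4373136} - - \frac{1985}{5004454} = \frac{128}{273321} + \frac{1985}{5004454} = \frac{1183112297}{1367822371734}$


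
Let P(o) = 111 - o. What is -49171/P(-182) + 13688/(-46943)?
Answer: -2312244837/13754299 ≈ -168.11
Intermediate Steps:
-49171/P(-182) + 13688/(-46943) = -49171/(111 - 1*(-182)) + 13688/(-46943) = -49171/(111 + 182) + 13688*(-1/46943) = -49171/293 - 13688/46943 = -2312244837/13754299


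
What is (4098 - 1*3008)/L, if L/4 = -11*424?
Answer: -545/9328 ≈ -0.058426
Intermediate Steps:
L = -18656 (L = 4*(-11*424) = 4*(-4664) = -18656)
(4098 - 1*3008)/L = (4098 - 1*3008)/(-18656) = (4098 - 3008)*(-1/18656) = 1090*(-1/18656) = -545/9328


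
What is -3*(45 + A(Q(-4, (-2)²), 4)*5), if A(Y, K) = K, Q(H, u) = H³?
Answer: -195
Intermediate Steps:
-3*(45 + A(Q(-4, (-2)²), 4)*5) = -3*(45 + 4*5) = -3*(45 + 20) = -3*65 = -195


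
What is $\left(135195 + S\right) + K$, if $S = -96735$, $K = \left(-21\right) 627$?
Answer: $25293$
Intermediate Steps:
$K = -13167$
$\left(135195 + S\right) + K = \left(135195 - 96735\right) - 13167 = 38460 - 13167 = 25293$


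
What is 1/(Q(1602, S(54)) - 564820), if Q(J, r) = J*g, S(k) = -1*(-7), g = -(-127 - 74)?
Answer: -1/242818 ≈ -4.1183e-6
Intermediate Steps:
g = 201 (g = -1*(-201) = 201)
S(k) = 7
Q(J, r) = 201*J (Q(J, r) = J*201 = 201*J)
1/(Q(1602, S(54)) - 564820) = 1/(201*1602 - 564820) = 1/(322002 - 564820) = 1/(-242818) = -1/242818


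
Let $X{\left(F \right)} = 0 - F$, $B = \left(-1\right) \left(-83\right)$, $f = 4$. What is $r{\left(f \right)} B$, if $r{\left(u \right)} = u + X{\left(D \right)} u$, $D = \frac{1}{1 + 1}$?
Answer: $166$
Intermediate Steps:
$B = 83$
$D = \frac{1}{2} \approx 0.5$
$X{\left(F \right)} = - F$
$r{\left(u \right)} = \frac{u}{2}$ ($r{\left(u \right)} = u + \left(-1\right) \frac{1}{2} u = u - \frac{u}{2} = \frac{u}{2}$)
$r{\left(f \right)} B = \frac{1}{2} \cdot 4 \cdot 83 = 2 \cdot 83 = 166$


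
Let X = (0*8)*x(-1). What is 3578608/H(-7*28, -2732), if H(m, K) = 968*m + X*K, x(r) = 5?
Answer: -20333/1078 ≈ -18.862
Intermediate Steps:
X = 0 (X = (0*8)*5 = 0*5 = 0)
H(m, K) = 968*m (H(m, K) = 968*m + 0*K = 968*m + 0 = 968*m)
3578608/H(-7*28, -2732) = 3578608/((968*(-7*28))) = 3578608/((968*(-196))) = 3578608/(-189728) = 3578608*(-1/189728) = -20333/1078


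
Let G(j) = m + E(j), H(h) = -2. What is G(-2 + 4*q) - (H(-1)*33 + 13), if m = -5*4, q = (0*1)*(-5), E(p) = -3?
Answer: 30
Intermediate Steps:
q = 0 (q = 0*(-5) = 0)
m = -20
G(j) = -23 (G(j) = -20 - 3 = -23)
G(-2 + 4*q) - (H(-1)*33 + 13) = -23 - (-2*33 + 13) = -23 - (-66 + 13) = -23 - 1*(-53) = -23 + 53 = 30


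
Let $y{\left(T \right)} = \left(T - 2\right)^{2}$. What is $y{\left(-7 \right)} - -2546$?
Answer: $2627$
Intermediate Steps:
$y{\left(T \right)} = \left(-2 + T\right)^{2}$
$y{\left(-7 \right)} - -2546 = \left(-2 - 7\right)^{2} - -2546 = \left(-9\right)^{2} + 2546 = 81 + 2546 = 2627$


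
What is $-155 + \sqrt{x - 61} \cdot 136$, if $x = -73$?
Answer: $-155 + 136 i \sqrt{134} \approx -155.0 + 1574.3 i$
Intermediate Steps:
$-155 + \sqrt{x - 61} \cdot 136 = -155 + \sqrt{-73 - 61} \cdot 136 = -155 + \sqrt{-134} \cdot 136 = -155 + i \sqrt{134} \cdot 136 = -155 + 136 i \sqrt{134}$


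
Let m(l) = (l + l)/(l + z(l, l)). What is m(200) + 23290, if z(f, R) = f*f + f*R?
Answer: 9339292/401 ≈ 23290.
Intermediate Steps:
z(f, R) = f² + R*f
m(l) = 2*l/(l + 2*l²) (m(l) = (l + l)/(l + l*(l + l)) = (2*l)/(l + l*(2*l)) = (2*l)/(l + 2*l²) = 2*l/(l + 2*l²))
m(200) + 23290 = 2/(1 + 2*200) + 23290 = 2/(1 + 400) + 23290 = 2/401 + 23290 = 9339292/401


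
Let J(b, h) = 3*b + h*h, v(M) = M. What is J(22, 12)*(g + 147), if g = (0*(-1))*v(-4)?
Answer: 30870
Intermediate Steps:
J(b, h) = h² + 3*b (J(b, h) = 3*b + h² = h² + 3*b)
g = 0 (g = (0*(-1))*(-4) = 0*(-4) = 0)
J(22, 12)*(g + 147) = (12² + 3*22)*(0 + 147) = (144 + 66)*147 = 210*147 = 30870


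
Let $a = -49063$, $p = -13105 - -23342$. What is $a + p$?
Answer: $-38826$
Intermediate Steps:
$p = 10237$ ($p = -13105 + 23342 = 10237$)
$a + p = -49063 + 10237 = -38826$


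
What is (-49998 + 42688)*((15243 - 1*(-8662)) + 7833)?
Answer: -232004780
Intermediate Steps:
(-49998 + 42688)*((15243 - 1*(-8662)) + 7833) = -7310*((15243 + 8662) + 7833) = -7310*(23905 + 7833) = -7310*31738 = -232004780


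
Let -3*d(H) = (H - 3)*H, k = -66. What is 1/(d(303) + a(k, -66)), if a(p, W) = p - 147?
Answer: -1/30513 ≈ -3.2773e-5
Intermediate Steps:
a(p, W) = -147 + p
d(H) = -H*(-3 + H)/3 (d(H) = -(H - 3)*H/3 = -(-3 + H)*H/3 = -H*(-3 + H)/3)
1/(d(303) + a(k, -66)) = 1/((⅓)*303*(3 - 1*303) + (-147 - 66)) = 1/((⅓)*303*(3 - 303) - 213) = 1/((⅓)*303*(-300) - 213) = 1/(-30300 - 213) = 1/(-30513) = -1/30513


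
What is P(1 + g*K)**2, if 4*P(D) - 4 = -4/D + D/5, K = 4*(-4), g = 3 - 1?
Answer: 103041/384400 ≈ 0.26806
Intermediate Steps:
g = 2
K = -16
P(D) = 1 - 1/D + D/20 (P(D) = 1 + (-4/D + D/5)/4 = 1 + (-1/D + D/20) = 1 - 1/D + D/20)
P(1 + g*K)**2 = (1 - 1/(1 + 2*(-16)) + (1 + 2*(-16))/20)**2 = (1 - 1/(1 - 32) + (1 - 32)/20)**2 = (1 - 1/(-31) + (1/20)*(-31))**2 = (1 - 1*(-1/31) - 31/20)**2 = (1 + 1/31 - 31/20)**2 = (-321/620)**2 = 103041/384400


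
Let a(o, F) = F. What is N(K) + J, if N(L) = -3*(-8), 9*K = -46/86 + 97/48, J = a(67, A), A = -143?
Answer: -119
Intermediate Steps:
J = -143
K = 3067/18576 (K = (-46/86 + 97/48)/9 = (-46*1/86 + 97*(1/48))/9 = (-23/43 + 97/48)/9 = (⅑)*(3067/2064) = 3067/18576 ≈ 0.16511)
N(L) = 24
N(K) + J = 24 - 143 = -119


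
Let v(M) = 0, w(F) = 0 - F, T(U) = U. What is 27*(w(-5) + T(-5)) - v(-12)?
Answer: 0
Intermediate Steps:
w(F) = -F
27*(w(-5) + T(-5)) - v(-12) = 27*(-1*(-5) - 5) - 1*0 = 27*(5 - 5) + 0 = 27*0 + 0 = 0 + 0 = 0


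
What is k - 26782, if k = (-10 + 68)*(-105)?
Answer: -32872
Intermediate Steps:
k = -6090 (k = 58*(-105) = -6090)
k - 26782 = -6090 - 26782 = -32872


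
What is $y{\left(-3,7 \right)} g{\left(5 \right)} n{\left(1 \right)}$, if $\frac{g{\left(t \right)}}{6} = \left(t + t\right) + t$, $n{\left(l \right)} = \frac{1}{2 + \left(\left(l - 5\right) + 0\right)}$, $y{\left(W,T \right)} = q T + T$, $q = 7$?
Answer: $-2520$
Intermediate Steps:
$y{\left(W,T \right)} = 8 T$ ($y{\left(W,T \right)} = 7 T + T = 8 T$)
$n{\left(l \right)} = \frac{1}{-3 + l}$ ($n{\left(l \right)} = \frac{1}{2 + \left(\left(-5 + l\right) + 0\right)} = \frac{1}{2 + \left(-5 + l\right)} = \frac{1}{-3 + l}$)
$g{\left(t \right)} = 18 t$ ($g{\left(t \right)} = 6 \left(\left(t + t\right) + t\right) = 6 \left(2 t + t\right) = 6 \cdot 3 t = 18 t$)
$y{\left(-3,7 \right)} g{\left(5 \right)} n{\left(1 \right)} = \frac{8 \cdot 7 \cdot 18 \cdot 5}{-3 + 1} = \frac{56 \cdot 90}{-2} = 5040 \left(- \frac{1}{2}\right) = -2520$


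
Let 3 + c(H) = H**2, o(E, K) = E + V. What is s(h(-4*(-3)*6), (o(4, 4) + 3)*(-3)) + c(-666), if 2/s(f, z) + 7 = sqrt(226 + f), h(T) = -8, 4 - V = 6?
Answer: 74960471/169 + 2*sqrt(218)/169 ≈ 4.4355e+5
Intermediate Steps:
V = -2 (V = 4 - 1*6 = 4 - 6 = -2)
o(E, K) = -2 + E (o(E, K) = E - 2 = -2 + E)
s(f, z) = 2/(-7 + sqrt(226 + f))
c(H) = -3 + H**2
s(h(-4*(-3)*6), (o(4, 4) + 3)*(-3)) + c(-666) = 2/(-7 + sqrt(226 - 8)) + (-3 + (-666)**2) = 2/(-7 + sqrt(218)) + (-3 + 443556) = 2/(-7 + sqrt(218)) + 443553 = 443553 + 2/(-7 + sqrt(218))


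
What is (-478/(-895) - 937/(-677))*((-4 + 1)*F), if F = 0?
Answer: 0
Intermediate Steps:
(-478/(-895) - 937/(-677))*((-4 + 1)*F) = (-478/(-895) - 937/(-677))*((-4 + 1)*0) = (-478*(-1/895) - 937*(-1/677))*(-3*0) = (478/895 + 937/677)*0 = (1162221/605915)*0 = 0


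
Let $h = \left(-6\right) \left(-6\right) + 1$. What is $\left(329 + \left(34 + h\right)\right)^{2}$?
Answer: $160000$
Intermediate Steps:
$h = 37$ ($h = 36 + 1 = 37$)
$\left(329 + \left(34 + h\right)\right)^{2} = \left(329 + \left(34 + 37\right)\right)^{2} = \left(329 + 71\right)^{2} = 400^{2} = 160000$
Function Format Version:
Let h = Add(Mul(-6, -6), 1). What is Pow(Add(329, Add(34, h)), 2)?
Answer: 160000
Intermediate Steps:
h = 37 (h = Add(36, 1) = 37)
Pow(Add(329, Add(34, h)), 2) = Pow(Add(329, Add(34, 37)), 2) = Pow(Add(329, 71), 2) = Pow(400, 2) = 160000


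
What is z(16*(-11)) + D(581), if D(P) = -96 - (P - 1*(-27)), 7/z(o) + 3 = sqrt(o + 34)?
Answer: -106325/151 - 7*I*sqrt(142)/151 ≈ -704.14 - 0.55241*I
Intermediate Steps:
z(o) = 7/(-3 + sqrt(34 + o)) (z(o) = 7/(-3 + sqrt(o + 34)) = 7/(-3 + sqrt(34 + o)))
D(P) = -123 - P (D(P) = -96 - (P + 27) = -96 - (27 + P) = -96 + (-27 - P) = -123 - P)
z(16*(-11)) + D(581) = 7/(-3 + sqrt(34 + 16*(-11))) + (-123 - 1*581) = 7/(-3 + sqrt(34 - 176)) + (-123 - 581) = 7/(-3 + sqrt(-142)) - 704 = 7/(-3 + I*sqrt(142)) - 704 = -704 + 7/(-3 + I*sqrt(142))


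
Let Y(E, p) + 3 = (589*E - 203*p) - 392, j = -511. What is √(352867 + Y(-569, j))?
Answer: 2*√30266 ≈ 347.94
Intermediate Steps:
Y(E, p) = -395 - 203*p + 589*E (Y(E, p) = -3 + ((589*E - 203*p) - 392) = -3 + ((-203*p + 589*E) - 392) = -3 + (-392 - 203*p + 589*E) = -395 - 203*p + 589*E)
√(352867 + Y(-569, j)) = √(352867 + (-395 - 203*(-511) + 589*(-569))) = √(352867 + (-395 + 103733 - 335141)) = √(352867 - 231803) = √121064 = 2*√30266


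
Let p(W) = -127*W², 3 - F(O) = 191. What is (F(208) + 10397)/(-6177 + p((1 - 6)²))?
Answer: -10209/85552 ≈ -0.11933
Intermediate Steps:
F(O) = -188 (F(O) = 3 - 1*191 = 3 - 191 = -188)
(F(208) + 10397)/(-6177 + p((1 - 6)²)) = (-188 + 10397)/(-6177 - 127*(1 - 6)⁴) = 10209/(-6177 - 127*((-5)²)²) = 10209/(-6177 - 127*25²) = 10209/(-6177 - 127*625) = 10209/(-6177 - 79375) = 10209/(-85552) = 10209*(-1/85552) = -10209/85552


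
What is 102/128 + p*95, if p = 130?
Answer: 790451/64 ≈ 12351.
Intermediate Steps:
102/128 + p*95 = 102/128 + 130*95 = 102*(1/128) + 12350 = 51/64 + 12350 = 790451/64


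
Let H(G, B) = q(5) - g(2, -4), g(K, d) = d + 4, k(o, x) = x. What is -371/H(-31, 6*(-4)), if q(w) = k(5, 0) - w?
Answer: 371/5 ≈ 74.200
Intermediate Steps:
g(K, d) = 4 + d
q(w) = -w (q(w) = 0 - w = -w)
H(G, B) = -5 (H(G, B) = -1*5 - (4 - 4) = -5 - 1*0 = -5 + 0 = -5)
-371/H(-31, 6*(-4)) = -371/(-5) = -371*(-⅕) = 371/5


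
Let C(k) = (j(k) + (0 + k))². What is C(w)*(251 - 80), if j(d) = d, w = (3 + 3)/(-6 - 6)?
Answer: 171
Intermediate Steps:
w = -½ (w = 6/(-12) = 6*(-1/12) = -½ ≈ -0.50000)
C(k) = 4*k² (C(k) = (k + (0 + k))² = (k + k)² = (2*k)² = 4*k²)
C(w)*(251 - 80) = (4*(-½)²)*(251 - 80) = (4*(¼))*171 = 1*171 = 171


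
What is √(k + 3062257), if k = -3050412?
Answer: √11845 ≈ 108.83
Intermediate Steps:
√(k + 3062257) = √(-3050412 + 3062257) = √11845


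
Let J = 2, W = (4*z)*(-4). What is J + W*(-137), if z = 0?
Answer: 2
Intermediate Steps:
W = 0 (W = (4*0)*(-4) = 0*(-4) = 0)
J + W*(-137) = 2 + 0*(-137) = 2 + 0 = 2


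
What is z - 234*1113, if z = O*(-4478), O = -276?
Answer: 975486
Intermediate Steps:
z = 1235928 (z = -276*(-4478) = 1235928)
z - 234*1113 = 1235928 - 234*1113 = 1235928 - 260442 = 975486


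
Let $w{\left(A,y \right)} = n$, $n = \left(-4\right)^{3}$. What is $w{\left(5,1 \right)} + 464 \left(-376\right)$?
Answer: $-174528$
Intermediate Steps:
$n = -64$
$w{\left(A,y \right)} = -64$
$w{\left(5,1 \right)} + 464 \left(-376\right) = -64 + 464 \left(-376\right) = -64 - 174464 = -174528$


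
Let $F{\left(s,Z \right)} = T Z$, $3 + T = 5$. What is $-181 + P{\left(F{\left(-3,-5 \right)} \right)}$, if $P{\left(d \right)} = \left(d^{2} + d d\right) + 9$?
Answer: $28$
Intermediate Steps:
$T = 2$ ($T = -3 + 5 = 2$)
$F{\left(s,Z \right)} = 2 Z$
$P{\left(d \right)} = 9 + 2 d^{2}$ ($P{\left(d \right)} = \left(d^{2} + d^{2}\right) + 9 = 2 d^{2} + 9 = 9 + 2 d^{2}$)
$-181 + P{\left(F{\left(-3,-5 \right)} \right)} = -181 + \left(9 + 2 \left(2 \left(-5\right)\right)^{2}\right) = -181 + \left(9 + 2 \left(-10\right)^{2}\right) = -181 + \left(9 + 2 \cdot 100\right) = -181 + \left(9 + 200\right) = -181 + 209 = 28$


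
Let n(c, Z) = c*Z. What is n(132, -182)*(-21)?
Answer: 504504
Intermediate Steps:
n(c, Z) = Z*c
n(132, -182)*(-21) = -182*132*(-21) = -24024*(-21) = 504504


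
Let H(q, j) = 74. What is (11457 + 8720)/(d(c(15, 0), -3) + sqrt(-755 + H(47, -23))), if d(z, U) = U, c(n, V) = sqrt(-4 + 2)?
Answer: -20177/230 - 20177*I*sqrt(681)/690 ≈ -87.726 - 763.1*I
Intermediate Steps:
c(n, V) = I*sqrt(2) (c(n, V) = sqrt(-2) = I*sqrt(2))
(11457 + 8720)/(d(c(15, 0), -3) + sqrt(-755 + H(47, -23))) = (11457 + 8720)/(-3 + sqrt(-755 + 74)) = 20177/(-3 + sqrt(-681)) = 20177/(-3 + I*sqrt(681))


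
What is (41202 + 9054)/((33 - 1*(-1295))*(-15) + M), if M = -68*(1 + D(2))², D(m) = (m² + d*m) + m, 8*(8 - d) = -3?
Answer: -201024/233105 ≈ -0.86238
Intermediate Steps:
d = 67/8 (d = 8 - ⅛*(-3) = 8 + 3/8 = 67/8 ≈ 8.3750)
D(m) = m² + 75*m/8 (D(m) = (m² + 67*m/8) + m = m² + 75*m/8)
M = -153425/4 (M = -68*(1 + (⅛)*2*(75 + 8*2))² = -68*(1 + (⅛)*2*(75 + 16))² = -68*(1 + (⅛)*2*91)² = -68*(1 + 91/4)² = -68*(95/4)² = -68*9025/16 = -153425/4 ≈ -38356.)
(41202 + 9054)/((33 - 1*(-1295))*(-15) + M) = (41202 + 9054)/((33 - 1*(-1295))*(-15) - 153425/4) = 50256/((33 + 1295)*(-15) - 153425/4) = 50256/(1328*(-15) - 153425/4) = 50256/(-19920 - 153425/4) = 50256/(-233105/4) = 50256*(-4/233105) = -201024/233105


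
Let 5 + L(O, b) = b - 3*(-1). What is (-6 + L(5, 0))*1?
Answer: -8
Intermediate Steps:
L(O, b) = -2 + b (L(O, b) = -5 + (b - 3*(-1)) = -5 + (b + 3) = -5 + (3 + b) = -2 + b)
(-6 + L(5, 0))*1 = (-6 + (-2 + 0))*1 = (-6 - 2)*1 = -8*1 = -8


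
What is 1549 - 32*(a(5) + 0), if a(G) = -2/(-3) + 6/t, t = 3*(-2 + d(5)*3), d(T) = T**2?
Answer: 334367/219 ≈ 1526.8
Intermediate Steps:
t = 219 (t = 3*(-2 + 5**2*3) = 3*(-2 + 25*3) = 3*(-2 + 75) = 3*73 = 219)
a(G) = 152/219 (a(G) = -2/(-3) + 6/219 = -2*(-1/3) + 6*(1/219) = 2/3 + 2/73 = 152/219)
1549 - 32*(a(5) + 0) = 1549 - 32*(152/219 + 0) = 1549 - 32*152/219 = 1549 - 4864/219 = 334367/219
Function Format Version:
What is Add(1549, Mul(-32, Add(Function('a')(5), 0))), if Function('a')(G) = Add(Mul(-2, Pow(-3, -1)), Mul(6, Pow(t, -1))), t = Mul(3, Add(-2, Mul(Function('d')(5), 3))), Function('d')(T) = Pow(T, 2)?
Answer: Rational(334367, 219) ≈ 1526.8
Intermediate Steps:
t = 219 (t = Mul(3, Add(-2, Mul(Pow(5, 2), 3))) = Mul(3, Add(-2, Mul(25, 3))) = Mul(3, Add(-2, 75)) = Mul(3, 73) = 219)
Function('a')(G) = Rational(152, 219) (Function('a')(G) = Add(Mul(-2, Pow(-3, -1)), Mul(6, Pow(219, -1))) = Add(Mul(-2, Rational(-1, 3)), Mul(6, Rational(1, 219))) = Add(Rational(2, 3), Rational(2, 73)) = Rational(152, 219))
Add(1549, Mul(-32, Add(Function('a')(5), 0))) = Add(1549, Mul(-32, Add(Rational(152, 219), 0))) = Add(1549, Mul(-32, Rational(152, 219))) = Add(1549, Rational(-4864, 219)) = Rational(334367, 219)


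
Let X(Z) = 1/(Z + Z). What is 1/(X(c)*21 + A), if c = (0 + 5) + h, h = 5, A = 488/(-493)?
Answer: 9860/593 ≈ 16.627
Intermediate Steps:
A = -488/493 (A = 488*(-1/493) = -488/493 ≈ -0.98986)
c = 10 (c = (0 + 5) + 5 = 5 + 5 = 10)
X(Z) = 1/(2*Z)
1/(X(c)*21 + A) = 1/(((½)/10)*21 - 488/493) = 1/(((½)*(⅒))*21 - 488/493) = 1/((1/20)*21 - 488/493) = 1/(21/20 - 488/493) = 1/(593/9860) = 9860/593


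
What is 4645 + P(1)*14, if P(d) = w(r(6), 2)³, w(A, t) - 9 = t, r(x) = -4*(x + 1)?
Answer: 23279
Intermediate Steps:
r(x) = -4 - 4*x (r(x) = -4*(1 + x) = -4 - 4*x)
w(A, t) = 9 + t
P(d) = 1331 (P(d) = (9 + 2)³ = 11³ = 1331)
4645 + P(1)*14 = 4645 + 1331*14 = 4645 + 18634 = 23279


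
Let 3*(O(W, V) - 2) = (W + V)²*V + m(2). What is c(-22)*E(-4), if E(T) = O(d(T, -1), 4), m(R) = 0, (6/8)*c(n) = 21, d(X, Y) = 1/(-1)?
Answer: 392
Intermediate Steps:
d(X, Y) = -1
c(n) = 28 (c(n) = (4/3)*21 = 28)
O(W, V) = 2 + V*(V + W)²/3 (O(W, V) = 2 + ((W + V)²*V + 0)/3 = 2 + ((V + W)²*V + 0)/3 = 2 + (V*(V + W)² + 0)/3 = 2 + (V*(V + W)²)/3 = 2 + V*(V + W)²/3)
E(T) = 14 (E(T) = 2 + (⅓)*4*(4 - 1)² = 2 + (⅓)*4*3² = 2 + (⅓)*4*9 = 2 + 12 = 14)
c(-22)*E(-4) = 28*14 = 392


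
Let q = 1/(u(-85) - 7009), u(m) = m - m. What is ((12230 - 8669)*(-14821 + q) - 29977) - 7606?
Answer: -370181488037/7009 ≈ -5.2815e+7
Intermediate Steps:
u(m) = 0
q = -1/7009 (q = 1/(0 - 7009) = 1/(-7009) = -1/7009 ≈ -0.00014267)
((12230 - 8669)*(-14821 + q) - 29977) - 7606 = ((12230 - 8669)*(-14821 - 1/7009) - 29977) - 7606 = (3561*(-103880390/7009) - 29977) - 7606 = (-369918068790/7009 - 29977) - 7606 = -370128177583/7009 - 7606 = -370181488037/7009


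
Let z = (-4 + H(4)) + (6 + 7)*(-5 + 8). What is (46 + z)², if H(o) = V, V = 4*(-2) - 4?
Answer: 4761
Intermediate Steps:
V = -12 (V = -8 - 4 = -12)
H(o) = -12
z = 23 (z = (-4 - 12) + (6 + 7)*(-5 + 8) = -16 + 13*3 = -16 + 39 = 23)
(46 + z)² = (46 + 23)² = 69² = 4761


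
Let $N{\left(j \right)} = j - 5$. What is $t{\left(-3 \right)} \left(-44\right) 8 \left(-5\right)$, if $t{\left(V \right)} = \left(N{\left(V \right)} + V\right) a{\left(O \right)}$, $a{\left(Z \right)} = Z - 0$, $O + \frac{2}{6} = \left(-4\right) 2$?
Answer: $\frac{484000}{3} \approx 1.6133 \cdot 10^{5}$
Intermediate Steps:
$N{\left(j \right)} = -5 + j$
$O = - \frac{25}{3}$ ($O = - \frac{1}{3} - 8 = - \frac{25}{3} \approx -8.3333$)
$a{\left(Z \right)} = Z$ ($a{\left(Z \right)} = Z + 0 = Z$)
$t{\left(V \right)} = \frac{125}{3} - \frac{50 V}{3}$ ($t{\left(V \right)} = \left(\left(-5 + V\right) + V\right) \left(- \frac{25}{3}\right) = \left(-5 + 2 V\right) \left(- \frac{25}{3}\right) = \frac{125}{3} - \frac{50 V}{3}$)
$t{\left(-3 \right)} \left(-44\right) 8 \left(-5\right) = \left(\frac{125}{3} - -50\right) \left(-44\right) 8 \left(-5\right) = \left(\frac{125}{3} + 50\right) \left(-44\right) \left(-40\right) = \frac{275}{3} \left(-44\right) \left(-40\right) = \left(- \frac{12100}{3}\right) \left(-40\right) = \frac{484000}{3}$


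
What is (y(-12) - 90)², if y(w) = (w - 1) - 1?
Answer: 10816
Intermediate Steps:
y(w) = -2 + w (y(w) = (-1 + w) - 1 = -2 + w)
(y(-12) - 90)² = ((-2 - 12) - 90)² = (-14 - 90)² = (-104)² = 10816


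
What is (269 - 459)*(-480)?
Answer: 91200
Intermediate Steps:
(269 - 459)*(-480) = -190*(-480) = 91200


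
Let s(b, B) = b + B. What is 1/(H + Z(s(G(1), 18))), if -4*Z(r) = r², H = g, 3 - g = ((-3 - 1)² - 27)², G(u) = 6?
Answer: -1/262 ≈ -0.0038168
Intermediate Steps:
g = -118 (g = 3 - ((-3 - 1)² - 27)² = 3 - ((-4)² - 27)² = 3 - (16 - 27)² = 3 - 1*(-11)² = 3 - 1*121 = 3 - 121 = -118)
s(b, B) = B + b
H = -118
Z(r) = -r²/4
1/(H + Z(s(G(1), 18))) = 1/(-118 - (18 + 6)²/4) = 1/(-118 - ¼*24²) = 1/(-118 - ¼*576) = 1/(-118 - 144) = 1/(-262) = -1/262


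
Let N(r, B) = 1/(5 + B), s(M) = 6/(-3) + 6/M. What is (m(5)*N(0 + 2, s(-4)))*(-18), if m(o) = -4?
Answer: 48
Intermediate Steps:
s(M) = -2 + 6/M (s(M) = 6*(-⅓) + 6/M = -2 + 6/M)
(m(5)*N(0 + 2, s(-4)))*(-18) = -4/(5 + (-2 + 6/(-4)))*(-18) = -4/(5 + (-2 + 6*(-¼)))*(-18) = -4/(5 + (-2 - 3/2))*(-18) = -4/(5 - 7/2)*(-18) = -4/3/2*(-18) = -4*⅔*(-18) = -8/3*(-18) = 48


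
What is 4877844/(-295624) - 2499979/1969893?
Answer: -2586971135647/145586912058 ≈ -17.769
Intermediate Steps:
4877844/(-295624) - 2499979/1969893 = 4877844*(-1/295624) - 2499979*1/1969893 = -1219461/73906 - 2499979/1969893 = -2586971135647/145586912058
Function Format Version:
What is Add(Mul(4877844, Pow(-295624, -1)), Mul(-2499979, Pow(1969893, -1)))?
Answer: Rational(-2586971135647, 145586912058) ≈ -17.769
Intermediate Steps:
Add(Mul(4877844, Pow(-295624, -1)), Mul(-2499979, Pow(1969893, -1))) = Add(Mul(4877844, Rational(-1, 295624)), Mul(-2499979, Rational(1, 1969893))) = Add(Rational(-1219461, 73906), Rational(-2499979, 1969893)) = Rational(-2586971135647, 145586912058)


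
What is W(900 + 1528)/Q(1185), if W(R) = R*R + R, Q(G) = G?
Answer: 5897612/1185 ≈ 4976.9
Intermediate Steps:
W(R) = R + R**2 (W(R) = R**2 + R = R + R**2)
W(900 + 1528)/Q(1185) = ((900 + 1528)*(1 + (900 + 1528)))/1185 = (2428*(1 + 2428))*(1/1185) = (2428*2429)*(1/1185) = 5897612*(1/1185) = 5897612/1185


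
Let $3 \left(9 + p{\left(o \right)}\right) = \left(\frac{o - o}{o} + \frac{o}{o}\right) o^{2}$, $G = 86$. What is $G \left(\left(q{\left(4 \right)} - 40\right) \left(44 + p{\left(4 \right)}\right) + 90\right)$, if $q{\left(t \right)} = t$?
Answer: $-117132$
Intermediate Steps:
$p{\left(o \right)} = -9 + \frac{o^{2}}{3}$ ($p{\left(o \right)} = -9 + \frac{\left(\frac{o - o}{o} + \frac{o}{o}\right) o^{2}}{3} = -9 + \frac{\left(\frac{0}{o} + 1\right) o^{2}}{3} = -9 + \frac{\left(0 + 1\right) o^{2}}{3} = -9 + \frac{1 o^{2}}{3} = -9 + \frac{o^{2}}{3}$)
$G \left(\left(q{\left(4 \right)} - 40\right) \left(44 + p{\left(4 \right)}\right) + 90\right) = 86 \left(\left(4 - 40\right) \left(44 - \left(9 - \frac{4^{2}}{3}\right)\right) + 90\right) = 86 \left(- 36 \left(44 + \left(-9 + \frac{1}{3} \cdot 16\right)\right) + 90\right) = 86 \left(- 36 \left(44 + \left(-9 + \frac{16}{3}\right)\right) + 90\right) = 86 \left(- 36 \left(44 - \frac{11}{3}\right) + 90\right) = 86 \left(\left(-36\right) \frac{121}{3} + 90\right) = 86 \left(-1452 + 90\right) = 86 \left(-1362\right) = -117132$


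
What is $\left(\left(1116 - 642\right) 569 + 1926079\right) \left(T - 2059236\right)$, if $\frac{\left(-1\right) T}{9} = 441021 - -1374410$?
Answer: $-40398304945275$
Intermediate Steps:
$T = -16338879$ ($T = - 9 \left(441021 - -1374410\right) = - 9 \left(441021 + 1374410\right) = \left(-9\right) 1815431 = -16338879$)
$\left(\left(1116 - 642\right) 569 + 1926079\right) \left(T - 2059236\right) = \left(\left(1116 - 642\right) 569 + 1926079\right) \left(-16338879 - 2059236\right) = \left(474 \cdot 569 + 1926079\right) \left(-16338879 - 2059236\right) = \left(269706 + 1926079\right) \left(-18398115\right) = 2195785 \left(-18398115\right) = -40398304945275$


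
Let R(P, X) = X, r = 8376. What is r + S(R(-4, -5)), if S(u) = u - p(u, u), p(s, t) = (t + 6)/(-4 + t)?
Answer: 75340/9 ≈ 8371.1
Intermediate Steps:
p(s, t) = (6 + t)/(-4 + t)
S(u) = u - (6 + u)/(-4 + u)
r + S(R(-4, -5)) = 8376 + (-6 - 1*(-5) - 5*(-4 - 5))/(-4 - 5) = 8376 + (-6 + 5 - 5*(-9))/(-9) = 8376 - (-6 + 5 + 45)/9 = 8376 - ⅑*44 = 8376 - 44/9 = 75340/9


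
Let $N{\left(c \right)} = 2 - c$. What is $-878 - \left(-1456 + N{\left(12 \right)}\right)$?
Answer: $588$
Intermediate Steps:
$-878 - \left(-1456 + N{\left(12 \right)}\right) = -878 - \left(-1456 + \left(2 - 12\right)\right) = -878 - \left(-1456 - 10\right) = -878 - -1466 = -878 + 1466 = 588$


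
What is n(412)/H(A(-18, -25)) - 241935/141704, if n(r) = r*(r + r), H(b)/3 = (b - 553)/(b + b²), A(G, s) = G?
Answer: -4907032515189/80912984 ≈ -60646.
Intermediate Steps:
H(b) = 3*(-553 + b)/(b + b²) (H(b) = 3*((b - 553)/(b + b²)) = 3*((-553 + b)/(b + b²)) = 3*(-553 + b)/(b + b²))
n(r) = 2*r² (n(r) = r*(2*r) = 2*r²)
n(412)/H(A(-18, -25)) - 241935/141704 = (2*412²)/((3*(-553 - 18)/(-18*(1 - 18)))) - 241935/141704 = (2*169744)/((3*(-1/18)*(-571)/(-17))) - 241935*1/141704 = 339488/((3*(-1/18)*(-1/17)*(-571))) - 241935/141704 = 339488/(-571/102) - 241935/141704 = 339488*(-102/571) - 241935/141704 = -34627776/571 - 241935/141704 = -4907032515189/80912984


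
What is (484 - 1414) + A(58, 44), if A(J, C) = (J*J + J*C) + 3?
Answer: 4989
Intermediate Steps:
A(J, C) = 3 + J² + C*J (A(J, C) = (J² + C*J) + 3 = 3 + J² + C*J)
(484 - 1414) + A(58, 44) = (484 - 1414) + (3 + 58² + 44*58) = -930 + (3 + 3364 + 2552) = -930 + 5919 = 4989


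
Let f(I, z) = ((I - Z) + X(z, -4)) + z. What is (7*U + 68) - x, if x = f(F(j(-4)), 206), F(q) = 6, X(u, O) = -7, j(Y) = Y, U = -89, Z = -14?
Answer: -774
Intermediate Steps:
f(I, z) = 7 + I + z (f(I, z) = ((I - 1*(-14)) - 7) + z = ((I + 14) - 7) + z = ((14 + I) - 7) + z = (7 + I) + z = 7 + I + z)
x = 219 (x = 7 + 6 + 206 = 219)
(7*U + 68) - x = (7*(-89) + 68) - 1*219 = (-623 + 68) - 219 = -555 - 219 = -774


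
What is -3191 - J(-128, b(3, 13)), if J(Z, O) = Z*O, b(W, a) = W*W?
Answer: -2039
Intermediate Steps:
b(W, a) = W²
J(Z, O) = O*Z
-3191 - J(-128, b(3, 13)) = -3191 - 3²*(-128) = -3191 - 9*(-128) = -3191 - 1*(-1152) = -3191 + 1152 = -2039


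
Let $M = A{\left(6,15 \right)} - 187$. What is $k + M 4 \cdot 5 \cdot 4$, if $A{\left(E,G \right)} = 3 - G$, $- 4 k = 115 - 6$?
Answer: $- \frac{63789}{4} \approx -15947.0$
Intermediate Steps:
$k = - \frac{109}{4}$ ($k = - \frac{115 - 6}{4} = \left(- \frac{1}{4}\right) 109 = - \frac{109}{4} \approx -27.25$)
$M = -199$ ($M = \left(3 - 15\right) - 187 = -12 - 187 = -199$)
$k + M 4 \cdot 5 \cdot 4 = - \frac{109}{4} - 199 \cdot 4 \cdot 5 \cdot 4 = - \frac{109}{4} - 199 \cdot 20 \cdot 4 = - \frac{109}{4} - 15920 = - \frac{63789}{4}$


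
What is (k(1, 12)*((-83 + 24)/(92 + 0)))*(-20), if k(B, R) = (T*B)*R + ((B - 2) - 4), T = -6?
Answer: -22715/23 ≈ -987.61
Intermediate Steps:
k(B, R) = -6 + B - 6*B*R (k(B, R) = (-6*B)*R + ((B - 2) - 4) = -6*B*R + ((-2 + B) - 4) = -6*B*R + (-6 + B) = -6 + B - 6*B*R)
(k(1, 12)*((-83 + 24)/(92 + 0)))*(-20) = ((-6 + 1 - 6*1*12)*((-83 + 24)/(92 + 0)))*(-20) = ((-6 + 1 - 72)*(-59/92))*(-20) = -(-4543)/92*(-20) = -77*(-59/92)*(-20) = (4543/92)*(-20) = -22715/23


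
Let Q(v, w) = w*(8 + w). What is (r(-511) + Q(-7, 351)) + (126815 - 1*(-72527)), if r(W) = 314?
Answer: 325665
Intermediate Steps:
(r(-511) + Q(-7, 351)) + (126815 - 1*(-72527)) = (314 + 351*(8 + 351)) + (126815 - 1*(-72527)) = (314 + 351*359) + (126815 + 72527) = (314 + 126009) + 199342 = 126323 + 199342 = 325665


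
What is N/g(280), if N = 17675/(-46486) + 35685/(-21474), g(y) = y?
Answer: -11324477/1552818344 ≈ -0.0072929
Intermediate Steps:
N = -56622385/27728899 (N = 17675*(-1/46486) + 35685*(-1/21474) = -17675/46486 - 3965/2386 = -56622385/27728899 ≈ -2.0420)
N/g(280) = -56622385/27728899/280 = -56622385/27728899*1/280 = -11324477/1552818344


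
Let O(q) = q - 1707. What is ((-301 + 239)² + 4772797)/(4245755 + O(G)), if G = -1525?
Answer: 4776641/4242523 ≈ 1.1259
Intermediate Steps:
O(q) = -1707 + q
((-301 + 239)² + 4772797)/(4245755 + O(G)) = ((-301 + 239)² + 4772797)/(4245755 + (-1707 - 1525)) = ((-62)² + 4772797)/(4245755 - 3232) = (3844 + 4772797)/4242523 = 4776641*(1/4242523) = 4776641/4242523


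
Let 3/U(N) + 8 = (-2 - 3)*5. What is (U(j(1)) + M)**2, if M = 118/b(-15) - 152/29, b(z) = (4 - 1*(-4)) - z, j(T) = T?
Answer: 2193361/53831569 ≈ 0.040745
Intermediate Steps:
b(z) = 8 - z (b(z) = (4 + 4) - z = 8 - z)
M = -74/667 (M = 118/(8 - 1*(-15)) - 152/29 = 118/(8 + 15) - 152*1/29 = 118/23 - 152/29 = -74/667 ≈ -0.11094)
U(N) = -1/11 (U(N) = 3/(-8 + (-2 - 3)*5) = 3/(-8 - 5*5) = 3/(-8 - 25) = 3/(-33) = 3*(-1/33) = -1/11)
(U(j(1)) + M)**2 = (-1/11 - 74/667)**2 = (-1481/7337)**2 = 2193361/53831569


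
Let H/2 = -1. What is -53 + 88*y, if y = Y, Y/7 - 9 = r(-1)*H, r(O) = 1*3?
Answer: 1795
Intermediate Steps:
H = -2 (H = 2*(-1) = -2)
r(O) = 3
Y = 21 (Y = 63 + 7*(3*(-2)) = 63 + 7*(-6) = 63 - 42 = 21)
y = 21
-53 + 88*y = -53 + 88*21 = -53 + 1848 = 1795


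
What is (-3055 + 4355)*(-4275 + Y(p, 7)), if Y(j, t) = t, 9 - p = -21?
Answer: -5548400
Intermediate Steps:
p = 30 (p = 9 - 1*(-21) = 9 + 21 = 30)
(-3055 + 4355)*(-4275 + Y(p, 7)) = (-3055 + 4355)*(-4275 + 7) = 1300*(-4268) = -5548400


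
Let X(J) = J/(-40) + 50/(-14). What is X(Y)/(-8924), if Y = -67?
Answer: 531/2498720 ≈ 0.00021251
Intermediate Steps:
X(J) = -25/7 - J/40 (X(J) = J*(-1/40) + 50*(-1/14) = -J/40 - 25/7 = -25/7 - J/40)
X(Y)/(-8924) = (-25/7 - 1/40*(-67))/(-8924) = (-25/7 + 67/40)*(-1/8924) = -531/280*(-1/8924) = 531/2498720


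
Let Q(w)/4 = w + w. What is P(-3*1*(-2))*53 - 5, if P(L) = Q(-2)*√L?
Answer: -5 - 848*√6 ≈ -2082.2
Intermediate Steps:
Q(w) = 8*w (Q(w) = 4*(w + w) = 4*(2*w) = 8*w)
P(L) = -16*√L (P(L) = (8*(-2))*√L = -16*√L)
P(-3*1*(-2))*53 - 5 = -16*√6*53 - 5 = -848*√6 - 5 = -5 - 848*√6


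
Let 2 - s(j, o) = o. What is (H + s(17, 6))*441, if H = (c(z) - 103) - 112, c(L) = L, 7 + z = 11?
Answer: -94815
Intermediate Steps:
z = 4 (z = -7 + 11 = 4)
s(j, o) = 2 - o
H = -211 (H = (4 - 103) - 112 = -99 - 112 = -211)
(H + s(17, 6))*441 = (-211 + (2 - 1*6))*441 = (-211 + (2 - 6))*441 = (-211 - 4)*441 = -215*441 = -94815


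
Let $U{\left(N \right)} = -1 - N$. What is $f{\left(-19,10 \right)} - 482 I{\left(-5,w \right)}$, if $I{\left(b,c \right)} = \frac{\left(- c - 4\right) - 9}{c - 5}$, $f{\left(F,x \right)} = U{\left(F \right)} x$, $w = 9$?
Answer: $2831$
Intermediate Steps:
$f{\left(F,x \right)} = x \left(-1 - F\right)$ ($f{\left(F,x \right)} = \left(-1 - F\right) x = x \left(-1 - F\right)$)
$I{\left(b,c \right)} = \frac{-13 - c}{-5 + c}$ ($I{\left(b,c \right)} = \frac{\left(-4 - c\right) - 9}{-5 + c} = \frac{-13 - c}{-5 + c}$)
$f{\left(-19,10 \right)} - 482 I{\left(-5,w \right)} = \left(-1\right) 10 \left(1 - 19\right) - 482 \frac{-13 - 9}{-5 + 9} = \left(-1\right) 10 \left(-18\right) - 482 \frac{-13 - 9}{4} = 180 - 482 \cdot \frac{1}{4} \left(-22\right) = 180 - -2651 = 180 + 2651 = 2831$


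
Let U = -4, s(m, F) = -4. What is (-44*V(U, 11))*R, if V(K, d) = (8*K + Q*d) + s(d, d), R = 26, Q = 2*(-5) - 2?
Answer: 192192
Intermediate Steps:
Q = -12 (Q = -10 - 2 = -12)
V(K, d) = -4 - 12*d + 8*K (V(K, d) = (8*K - 12*d) - 4 = (-12*d + 8*K) - 4 = -4 - 12*d + 8*K)
(-44*V(U, 11))*R = -44*(-4 - 12*11 + 8*(-4))*26 = -44*(-4 - 132 - 32)*26 = -44*(-168)*26 = 7392*26 = 192192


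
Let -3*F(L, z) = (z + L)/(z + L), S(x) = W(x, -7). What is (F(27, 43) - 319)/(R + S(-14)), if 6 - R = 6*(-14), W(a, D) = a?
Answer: -479/114 ≈ -4.2018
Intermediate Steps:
S(x) = x
R = 90 (R = 6 - 6*(-14) = 6 - 1*(-84) = 6 + 84 = 90)
F(L, z) = -⅓ (F(L, z) = -(z + L)/(3*(z + L)) = -(L + z)/(3*(L + z)) = -⅓*1 = -⅓)
(F(27, 43) - 319)/(R + S(-14)) = (-⅓ - 319)/(90 - 14) = -958/3/76 = -958/3*1/76 = -479/114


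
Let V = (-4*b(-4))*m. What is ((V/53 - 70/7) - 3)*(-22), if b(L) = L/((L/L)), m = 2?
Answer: 14454/53 ≈ 272.72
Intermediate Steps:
b(L) = L (b(L) = L/1 = L*1 = L)
V = 32 (V = -4*(-4)*2 = 16*2 = 32)
((V/53 - 70/7) - 3)*(-22) = ((32/53 - 70/7) - 3)*(-22) = ((32*(1/53) - 70*1/7) - 3)*(-22) = ((32/53 - 10) - 3)*(-22) = (-498/53 - 3)*(-22) = -657/53*(-22) = 14454/53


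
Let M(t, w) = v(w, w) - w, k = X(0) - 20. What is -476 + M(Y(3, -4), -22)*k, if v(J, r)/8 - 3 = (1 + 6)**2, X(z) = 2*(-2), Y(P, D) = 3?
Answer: -10988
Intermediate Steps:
X(z) = -4
k = -24 (k = -4 - 20 = -24)
v(J, r) = 416 (v(J, r) = 24 + 8*(1 + 6)**2 = 24 + 8*7**2 = 24 + 8*49 = 24 + 392 = 416)
M(t, w) = 416 - w
-476 + M(Y(3, -4), -22)*k = -476 + (416 - 1*(-22))*(-24) = -476 + (416 + 22)*(-24) = -476 + 438*(-24) = -476 - 10512 = -10988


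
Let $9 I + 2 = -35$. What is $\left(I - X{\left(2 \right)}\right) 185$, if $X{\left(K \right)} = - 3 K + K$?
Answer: $- \frac{185}{9} \approx -20.556$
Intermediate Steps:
$I = - \frac{37}{9}$ ($I = - \frac{2}{9} + \frac{1}{9} \left(-35\right) = - \frac{2}{9} - \frac{35}{9} = - \frac{37}{9} \approx -4.1111$)
$X{\left(K \right)} = - 2 K$
$\left(I - X{\left(2 \right)}\right) 185 = \left(- \frac{37}{9} - \left(-2\right) 2\right) 185 = \left(- \frac{37}{9} - -4\right) 185 = \left(- \frac{37}{9} + 4\right) 185 = \left(- \frac{1}{9}\right) 185 = - \frac{185}{9}$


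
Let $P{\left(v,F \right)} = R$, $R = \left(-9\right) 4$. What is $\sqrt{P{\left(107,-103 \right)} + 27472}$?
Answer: $38 \sqrt{19} \approx 165.64$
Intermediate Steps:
$R = -36$
$P{\left(v,F \right)} = -36$
$\sqrt{P{\left(107,-103 \right)} + 27472} = \sqrt{-36 + 27472} = \sqrt{27436} = 38 \sqrt{19}$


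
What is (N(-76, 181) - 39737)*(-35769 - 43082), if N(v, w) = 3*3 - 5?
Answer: 3132986783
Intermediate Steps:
N(v, w) = 4 (N(v, w) = 9 - 5 = 4)
(N(-76, 181) - 39737)*(-35769 - 43082) = (4 - 39737)*(-35769 - 43082) = -39733*(-78851) = 3132986783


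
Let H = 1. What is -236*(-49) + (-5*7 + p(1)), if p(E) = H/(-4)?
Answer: 46115/4 ≈ 11529.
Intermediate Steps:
p(E) = -¼ (p(E) = 1/(-4) = 1*(-¼) = -¼)
-236*(-49) + (-5*7 + p(1)) = -236*(-49) + (-5*7 - ¼) = 11564 + (-35 - ¼) = 11564 - 141/4 = 46115/4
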